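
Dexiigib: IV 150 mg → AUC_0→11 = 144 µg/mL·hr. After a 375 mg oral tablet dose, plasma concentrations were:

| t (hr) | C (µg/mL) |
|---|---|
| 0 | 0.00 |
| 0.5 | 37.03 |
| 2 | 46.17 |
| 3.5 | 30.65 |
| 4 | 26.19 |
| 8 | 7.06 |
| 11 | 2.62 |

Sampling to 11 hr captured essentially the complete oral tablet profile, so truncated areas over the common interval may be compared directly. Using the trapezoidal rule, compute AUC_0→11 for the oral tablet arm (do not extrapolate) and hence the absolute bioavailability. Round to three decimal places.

Trapezoidal AUC_0→11 (oral tablet):
  [0→0.5]: (0.00+37.03)/2 × 0.5 = 9.2575
  [0.5→2]: (37.03+46.17)/2 × 1.5 = 62.4
  [2→3.5]: (46.17+30.65)/2 × 1.5 = 57.615
  [3.5→4]: (30.65+26.19)/2 × 0.5 = 14.21
  [4→8]: (26.19+7.06)/2 × 4 = 66.5
  [8→11]: (7.06+2.62)/2 × 3 = 14.52
  Sum = 224.5025 µg/mL·hr
F = (AUC_ev/D_ev)/(AUC_iv/D_iv) = (224.5025/375)/(144/150) = 0.598673/0.96 = 0.6236

F = 0.624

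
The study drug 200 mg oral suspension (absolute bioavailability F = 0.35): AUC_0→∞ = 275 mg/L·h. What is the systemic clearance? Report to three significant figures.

CL = 0.255 L/h

CL = F × Dose / AUC_0→∞
   = 0.35 × 200 / 275 = 0.254545 L/h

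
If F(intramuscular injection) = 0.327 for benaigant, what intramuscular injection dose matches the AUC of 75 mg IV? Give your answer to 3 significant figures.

For equal systemic exposure: F × D_ev = D_iv
D_ev = D_iv / F = 75 / 0.327 = 229.358 mg

D_intramuscular = 229 mg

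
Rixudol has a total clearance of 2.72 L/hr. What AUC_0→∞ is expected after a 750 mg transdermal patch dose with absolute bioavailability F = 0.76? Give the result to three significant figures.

AUC = 210 mg/L·hr

AUC_0→∞ = F × Dose / CL
        = 0.76 × 750 / 2.72 = 209.559 mg/L·hr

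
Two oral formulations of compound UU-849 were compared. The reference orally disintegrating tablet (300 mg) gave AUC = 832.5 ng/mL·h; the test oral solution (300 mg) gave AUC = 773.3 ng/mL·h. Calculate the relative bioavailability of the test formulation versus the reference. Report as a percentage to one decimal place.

F_rel = 92.9%

F_rel = (AUC_test/D_test) / (AUC_ref/D_ref)
      = (773.3/300) / (832.5/300)
      = 2.57767 / 2.775 = 0.9289 = 92.89%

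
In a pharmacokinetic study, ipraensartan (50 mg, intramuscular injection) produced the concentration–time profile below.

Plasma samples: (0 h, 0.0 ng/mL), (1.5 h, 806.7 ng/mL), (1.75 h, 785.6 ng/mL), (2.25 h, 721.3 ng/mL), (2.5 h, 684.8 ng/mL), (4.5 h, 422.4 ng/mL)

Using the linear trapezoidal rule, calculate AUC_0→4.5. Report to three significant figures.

Trapezoidal AUC_0→4.5:
  [0→1.5]: (0.0+806.7)/2 × 1.5 = 605.025
  [1.5→1.75]: (806.7+785.6)/2 × 0.25 = 199.0375
  [1.75→2.25]: (785.6+721.3)/2 × 0.5 = 376.725
  [2.25→2.5]: (721.3+684.8)/2 × 0.25 = 175.7625
  [2.5→4.5]: (684.8+422.4)/2 × 2 = 1107.2
  Sum = 2463.75 ng/mL·h

AUC = 2460 ng/mL·h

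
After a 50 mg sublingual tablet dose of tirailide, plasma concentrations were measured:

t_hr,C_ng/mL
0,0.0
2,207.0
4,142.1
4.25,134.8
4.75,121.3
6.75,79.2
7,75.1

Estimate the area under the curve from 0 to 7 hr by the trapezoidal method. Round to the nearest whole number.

Trapezoidal AUC_0→7:
  [0→2]: (0.0+207.0)/2 × 2 = 207.0
  [2→4]: (207.0+142.1)/2 × 2 = 349.1
  [4→4.25]: (142.1+134.8)/2 × 0.25 = 34.6125
  [4.25→4.75]: (134.8+121.3)/2 × 0.5 = 64.025
  [4.75→6.75]: (121.3+79.2)/2 × 2 = 200.5
  [6.75→7]: (79.2+75.1)/2 × 0.25 = 19.2875
  Sum = 874.525 ng/mL·hr

AUC = 875 ng/mL·hr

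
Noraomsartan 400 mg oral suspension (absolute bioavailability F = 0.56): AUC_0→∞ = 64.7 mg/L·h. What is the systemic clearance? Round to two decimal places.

CL = 3.46 L/h

CL = F × Dose / AUC_0→∞
   = 0.56 × 400 / 64.7 = 3.46213 L/h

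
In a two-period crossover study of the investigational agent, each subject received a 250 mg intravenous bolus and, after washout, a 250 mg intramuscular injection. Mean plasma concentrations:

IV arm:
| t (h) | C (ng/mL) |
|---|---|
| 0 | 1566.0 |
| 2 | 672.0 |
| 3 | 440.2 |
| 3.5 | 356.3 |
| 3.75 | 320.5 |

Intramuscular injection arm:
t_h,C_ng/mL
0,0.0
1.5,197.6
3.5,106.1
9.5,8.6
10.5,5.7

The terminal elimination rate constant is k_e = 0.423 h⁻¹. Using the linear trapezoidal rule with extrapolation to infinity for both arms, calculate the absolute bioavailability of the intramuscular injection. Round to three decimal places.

Trapezoidal AUC_0→3.75 (IV):
  [0→2]: (1566.0+672.0)/2 × 2 = 2238.0
  [2→3]: (672.0+440.2)/2 × 1 = 556.1
  [3→3.5]: (440.2+356.3)/2 × 0.5 = 199.125
  [3.5→3.75]: (356.3+320.5)/2 × 0.25 = 84.6
  Sum = 3077.825 ng/mL·h
IV tail: 320.5/0.423 = 757.683; AUC_iv,0→∞ = 3077.825 + 757.683 = 3835.508 ng/mL·h
Trapezoidal AUC_0→10.5 (intramuscular injection):
  [0→1.5]: (0.0+197.6)/2 × 1.5 = 148.2
  [1.5→3.5]: (197.6+106.1)/2 × 2 = 303.7
  [3.5→9.5]: (106.1+8.6)/2 × 6 = 344.1
  [9.5→10.5]: (8.6+5.7)/2 × 1 = 7.15
  Sum = 803.15 ng/mL·h
intramuscular injection tail: 5.7/0.423 = 13.475; AUC_ev,0→∞ = 803.15 + 13.475 = 816.625 ng/mL·h
F = (AUC_ev/D_ev)/(AUC_iv/D_iv) = (816.625/250)/(3835.508/250) = 3.2665/15.342032 = 0.2129

F = 0.213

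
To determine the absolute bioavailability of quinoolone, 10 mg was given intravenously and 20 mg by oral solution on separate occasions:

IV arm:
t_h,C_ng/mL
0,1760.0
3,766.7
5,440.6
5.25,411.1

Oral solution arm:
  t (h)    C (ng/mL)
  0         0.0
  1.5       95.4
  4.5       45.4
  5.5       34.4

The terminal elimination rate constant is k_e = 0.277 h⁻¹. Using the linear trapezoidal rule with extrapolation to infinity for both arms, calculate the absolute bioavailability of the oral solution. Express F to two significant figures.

F = 0.034

Trapezoidal AUC_0→5.25 (IV):
  [0→3]: (1760.0+766.7)/2 × 3 = 3790.05
  [3→5]: (766.7+440.6)/2 × 2 = 1207.3
  [5→5.25]: (440.6+411.1)/2 × 0.25 = 106.4625
  Sum = 5103.8125 ng/mL·h
IV tail: 411.1/0.277 = 1484.116; AUC_iv,0→∞ = 5103.8125 + 1484.116 = 6587.9285 ng/mL·h
Trapezoidal AUC_0→5.5 (oral solution):
  [0→1.5]: (0.0+95.4)/2 × 1.5 = 71.55
  [1.5→4.5]: (95.4+45.4)/2 × 3 = 211.2
  [4.5→5.5]: (45.4+34.4)/2 × 1 = 39.9
  Sum = 322.65 ng/mL·h
oral solution tail: 34.4/0.277 = 124.188; AUC_ev,0→∞ = 322.65 + 124.188 = 446.838 ng/mL·h
F = (AUC_ev/D_ev)/(AUC_iv/D_iv) = (446.838/20)/(6587.9285/10) = 22.3419/658.79285 = 0.0339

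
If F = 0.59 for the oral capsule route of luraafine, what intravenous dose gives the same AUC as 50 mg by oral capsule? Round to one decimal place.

D_iv = 29.5 mg

Systemic exposure from an extravascular dose = F × D_ev, so the equivalent IV dose is F × D_ev.
D_iv = F × D_ev = 0.59 × 50 = 29.5 mg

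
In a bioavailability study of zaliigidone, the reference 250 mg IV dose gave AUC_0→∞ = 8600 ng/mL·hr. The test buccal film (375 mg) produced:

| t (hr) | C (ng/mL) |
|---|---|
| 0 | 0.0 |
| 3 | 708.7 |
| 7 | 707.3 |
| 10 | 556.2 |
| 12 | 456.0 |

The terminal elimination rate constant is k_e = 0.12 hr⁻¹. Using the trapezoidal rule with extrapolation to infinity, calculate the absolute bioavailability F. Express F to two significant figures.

Trapezoidal AUC_0→12 (buccal film):
  [0→3]: (0.0+708.7)/2 × 3 = 1063.05
  [3→7]: (708.7+707.3)/2 × 4 = 2832.0
  [7→10]: (707.3+556.2)/2 × 3 = 1895.25
  [10→12]: (556.2+456.0)/2 × 2 = 1012.2
  Sum = 6802.5 ng/mL·hr
Tail: C_last/k_e = 456.0/0.12 = 3800.000
AUC_0→∞ (buccal film) = 6802.5 + 3800.000 = 10602.5 ng/mL·hr
F = (AUC_ev/D_ev)/(AUC_iv/D_iv) = (10602.5/375)/(8600/250) = 28.2733/34.4 = 0.8219

F = 0.82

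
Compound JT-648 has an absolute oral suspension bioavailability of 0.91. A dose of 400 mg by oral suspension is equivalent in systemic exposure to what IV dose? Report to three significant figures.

Systemic exposure from an extravascular dose = F × D_ev, so the equivalent IV dose is F × D_ev.
D_iv = F × D_ev = 0.91 × 400 = 364 mg

D_iv = 364 mg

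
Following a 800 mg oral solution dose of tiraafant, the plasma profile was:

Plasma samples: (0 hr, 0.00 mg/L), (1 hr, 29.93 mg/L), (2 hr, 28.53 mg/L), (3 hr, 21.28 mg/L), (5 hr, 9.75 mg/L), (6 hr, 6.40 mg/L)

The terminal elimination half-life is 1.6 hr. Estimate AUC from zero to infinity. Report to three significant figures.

Trapezoidal AUC_0→6:
  [0→1]: (0.00+29.93)/2 × 1 = 14.965
  [1→2]: (29.93+28.53)/2 × 1 = 29.23
  [2→3]: (28.53+21.28)/2 × 1 = 24.905
  [3→5]: (21.28+9.75)/2 × 2 = 31.03
  [5→6]: (9.75+6.40)/2 × 1 = 8.075
  Sum = 108.205 mg/L·hr
k_e = ln2 / t½ = 0.693147 / 1.6 = 0.4332 hr^-1
Extrapolated tail: C_last / k_e = 6.40 / 0.4332 = 14.774
AUC_0→∞ = 108.205 + 14.774 = 122.979 mg/L·hr

AUC = 123 mg/L·hr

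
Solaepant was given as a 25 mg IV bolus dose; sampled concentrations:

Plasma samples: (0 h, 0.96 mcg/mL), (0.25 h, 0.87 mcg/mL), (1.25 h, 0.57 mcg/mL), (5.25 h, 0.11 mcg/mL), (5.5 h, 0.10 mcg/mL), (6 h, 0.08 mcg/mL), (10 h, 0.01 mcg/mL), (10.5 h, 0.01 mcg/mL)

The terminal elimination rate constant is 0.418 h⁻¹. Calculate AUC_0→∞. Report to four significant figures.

AUC = 2.589 mcg/mL·h

Trapezoidal AUC_0→10.5:
  [0→0.25]: (0.96+0.87)/2 × 0.25 = 0.22875
  [0.25→1.25]: (0.87+0.57)/2 × 1 = 0.72
  [1.25→5.25]: (0.57+0.11)/2 × 4 = 1.36
  [5.25→5.5]: (0.11+0.10)/2 × 0.25 = 0.02625
  [5.5→6]: (0.10+0.08)/2 × 0.5 = 0.045
  [6→10]: (0.08+0.01)/2 × 4 = 0.18
  [10→10.5]: (0.01+0.01)/2 × 0.5 = 0.005
  Sum = 2.565 mcg/mL·h
Extrapolated tail: C_last / k_e = 0.01 / 0.418 = 0.024
AUC_0→∞ = 2.565 + 0.024 = 2.589 mcg/mL·h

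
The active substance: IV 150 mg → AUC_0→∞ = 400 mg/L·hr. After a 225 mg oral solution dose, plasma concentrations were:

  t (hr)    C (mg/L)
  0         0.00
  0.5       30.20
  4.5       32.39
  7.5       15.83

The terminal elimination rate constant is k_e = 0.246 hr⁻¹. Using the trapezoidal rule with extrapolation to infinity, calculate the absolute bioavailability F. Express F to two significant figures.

F = 0.45

Trapezoidal AUC_0→7.5 (oral solution):
  [0→0.5]: (0.00+30.20)/2 × 0.5 = 7.55
  [0.5→4.5]: (30.20+32.39)/2 × 4 = 125.18
  [4.5→7.5]: (32.39+15.83)/2 × 3 = 72.33
  Sum = 205.06 mg/L·hr
Tail: C_last/k_e = 15.83/0.246 = 64.350
AUC_0→∞ (oral solution) = 205.06 + 64.350 = 269.41 mg/L·hr
F = (AUC_ev/D_ev)/(AUC_iv/D_iv) = (269.41/225)/(400/150) = 1.19738/2.66667 = 0.4490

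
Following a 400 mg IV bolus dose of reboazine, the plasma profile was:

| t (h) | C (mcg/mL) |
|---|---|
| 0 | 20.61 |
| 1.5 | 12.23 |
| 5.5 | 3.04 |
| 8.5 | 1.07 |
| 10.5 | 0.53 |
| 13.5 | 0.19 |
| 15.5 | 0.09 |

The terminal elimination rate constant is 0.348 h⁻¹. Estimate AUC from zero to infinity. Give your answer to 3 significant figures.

Trapezoidal AUC_0→15.5:
  [0→1.5]: (20.61+12.23)/2 × 1.5 = 24.63
  [1.5→5.5]: (12.23+3.04)/2 × 4 = 30.54
  [5.5→8.5]: (3.04+1.07)/2 × 3 = 6.165
  [8.5→10.5]: (1.07+0.53)/2 × 2 = 1.6
  [10.5→13.5]: (0.53+0.19)/2 × 3 = 1.08
  [13.5→15.5]: (0.19+0.09)/2 × 2 = 0.28
  Sum = 64.295 mcg/mL·h
Extrapolated tail: C_last / k_e = 0.09 / 0.348 = 0.259
AUC_0→∞ = 64.295 + 0.259 = 64.554 mcg/mL·h

AUC = 64.6 mcg/mL·h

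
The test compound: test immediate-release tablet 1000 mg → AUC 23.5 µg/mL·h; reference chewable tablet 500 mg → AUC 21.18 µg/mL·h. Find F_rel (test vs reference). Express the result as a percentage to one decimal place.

F_rel = 55.5%

F_rel = (AUC_test/D_test) / (AUC_ref/D_ref)
      = (23.5/1000) / (21.18/500)
      = 0.0235 / 0.04236 = 0.5548 = 55.48%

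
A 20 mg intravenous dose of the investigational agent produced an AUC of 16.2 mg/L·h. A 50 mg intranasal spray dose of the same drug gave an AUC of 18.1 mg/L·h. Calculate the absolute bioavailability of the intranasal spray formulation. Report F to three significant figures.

F = 0.447

F = (AUC_ev / D_ev) / (AUC_iv / D_iv)
  = (18.1/50) / (16.2/20)
  = 0.362 / 0.81 = 0.4469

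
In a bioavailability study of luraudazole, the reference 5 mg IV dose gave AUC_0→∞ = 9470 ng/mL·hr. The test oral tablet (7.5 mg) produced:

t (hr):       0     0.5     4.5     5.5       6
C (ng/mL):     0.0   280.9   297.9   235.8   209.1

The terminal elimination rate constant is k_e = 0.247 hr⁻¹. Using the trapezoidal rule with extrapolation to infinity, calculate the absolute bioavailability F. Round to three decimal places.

Trapezoidal AUC_0→6 (oral tablet):
  [0→0.5]: (0.0+280.9)/2 × 0.5 = 70.225
  [0.5→4.5]: (280.9+297.9)/2 × 4 = 1157.6
  [4.5→5.5]: (297.9+235.8)/2 × 1 = 266.85
  [5.5→6]: (235.8+209.1)/2 × 0.5 = 111.225
  Sum = 1605.9 ng/mL·hr
Tail: C_last/k_e = 209.1/0.247 = 846.559
AUC_0→∞ (oral tablet) = 1605.9 + 846.559 = 2452.459 ng/mL·hr
F = (AUC_ev/D_ev)/(AUC_iv/D_iv) = (2452.459/7.5)/(9470/5) = 326.995/1894 = 0.1726

F = 0.173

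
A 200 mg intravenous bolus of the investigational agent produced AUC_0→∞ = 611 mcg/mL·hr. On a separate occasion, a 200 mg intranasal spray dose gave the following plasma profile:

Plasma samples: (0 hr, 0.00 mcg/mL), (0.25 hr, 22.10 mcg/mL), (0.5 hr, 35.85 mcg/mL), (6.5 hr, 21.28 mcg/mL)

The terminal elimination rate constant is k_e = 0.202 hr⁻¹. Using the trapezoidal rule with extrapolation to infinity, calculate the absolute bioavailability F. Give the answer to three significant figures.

F = 0.469

Trapezoidal AUC_0→6.5 (intranasal spray):
  [0→0.25]: (0.00+22.10)/2 × 0.25 = 2.7625
  [0.25→0.5]: (22.10+35.85)/2 × 0.25 = 7.24375
  [0.5→6.5]: (35.85+21.28)/2 × 6 = 171.39
  Sum = 181.39625 mcg/mL·hr
Tail: C_last/k_e = 21.28/0.202 = 105.347
AUC_0→∞ (intranasal spray) = 181.39625 + 105.347 = 286.74325 mcg/mL·hr
F = (AUC_ev/D_ev)/(AUC_iv/D_iv) = (286.74325/200)/(611/200) = 1.43372/3.055 = 0.4693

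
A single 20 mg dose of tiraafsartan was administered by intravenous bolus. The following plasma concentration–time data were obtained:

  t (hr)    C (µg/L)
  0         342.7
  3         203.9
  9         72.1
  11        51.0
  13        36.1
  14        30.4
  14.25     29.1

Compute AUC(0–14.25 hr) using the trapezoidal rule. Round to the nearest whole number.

AUC = 1899 µg/L·hr

Trapezoidal AUC_0→14.25:
  [0→3]: (342.7+203.9)/2 × 3 = 819.9
  [3→9]: (203.9+72.1)/2 × 6 = 828.0
  [9→11]: (72.1+51.0)/2 × 2 = 123.1
  [11→13]: (51.0+36.1)/2 × 2 = 87.1
  [13→14]: (36.1+30.4)/2 × 1 = 33.25
  [14→14.25]: (30.4+29.1)/2 × 0.25 = 7.4375
  Sum = 1898.7875 µg/L·hr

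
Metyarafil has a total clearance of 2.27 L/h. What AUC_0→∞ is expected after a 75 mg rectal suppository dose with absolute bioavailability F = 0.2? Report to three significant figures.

AUC = 6.61 mg/L·h

AUC_0→∞ = F × Dose / CL
        = 0.2 × 75 / 2.27 = 6.60793 mg/L·h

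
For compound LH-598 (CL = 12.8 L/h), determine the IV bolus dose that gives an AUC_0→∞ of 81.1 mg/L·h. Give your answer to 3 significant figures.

Dose = 1040 mg

Dose_iv = CL × AUC_0→∞
     = 12.8 × 81.1 = 1038.08 mg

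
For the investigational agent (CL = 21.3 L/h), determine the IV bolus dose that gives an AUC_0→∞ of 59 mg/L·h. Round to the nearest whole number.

Dose_iv = CL × AUC_0→∞
     = 21.3 × 59 = 1256.7 mg

Dose = 1257 mg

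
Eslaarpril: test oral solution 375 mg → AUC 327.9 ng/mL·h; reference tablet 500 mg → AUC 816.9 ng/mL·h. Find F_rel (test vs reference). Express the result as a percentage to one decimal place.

F_rel = 53.5%

F_rel = (AUC_test/D_test) / (AUC_ref/D_ref)
      = (327.9/375) / (816.9/500)
      = 0.8744 / 1.6338 = 0.5352 = 53.52%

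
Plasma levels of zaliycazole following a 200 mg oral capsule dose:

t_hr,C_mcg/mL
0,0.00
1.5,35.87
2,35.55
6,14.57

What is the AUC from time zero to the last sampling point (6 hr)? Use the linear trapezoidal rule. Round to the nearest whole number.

AUC = 145 mcg/mL·hr

Trapezoidal AUC_0→6:
  [0→1.5]: (0.00+35.87)/2 × 1.5 = 26.9025
  [1.5→2]: (35.87+35.55)/2 × 0.5 = 17.855
  [2→6]: (35.55+14.57)/2 × 4 = 100.24
  Sum = 144.9975 mcg/mL·hr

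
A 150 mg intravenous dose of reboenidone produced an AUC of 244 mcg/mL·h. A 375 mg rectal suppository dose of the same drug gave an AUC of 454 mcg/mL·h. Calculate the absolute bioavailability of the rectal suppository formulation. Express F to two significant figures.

F = 0.74

F = (AUC_ev / D_ev) / (AUC_iv / D_iv)
  = (454/375) / (244/150)
  = 1.21067 / 1.62667 = 0.7443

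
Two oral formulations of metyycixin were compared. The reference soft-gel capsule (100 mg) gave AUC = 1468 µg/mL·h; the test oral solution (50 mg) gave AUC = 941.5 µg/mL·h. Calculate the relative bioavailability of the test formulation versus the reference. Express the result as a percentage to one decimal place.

F_rel = 128.3%

F_rel = (AUC_test/D_test) / (AUC_ref/D_ref)
      = (941.5/50) / (1468/100)
      = 18.83 / 14.68 = 1.2827 = 128.27%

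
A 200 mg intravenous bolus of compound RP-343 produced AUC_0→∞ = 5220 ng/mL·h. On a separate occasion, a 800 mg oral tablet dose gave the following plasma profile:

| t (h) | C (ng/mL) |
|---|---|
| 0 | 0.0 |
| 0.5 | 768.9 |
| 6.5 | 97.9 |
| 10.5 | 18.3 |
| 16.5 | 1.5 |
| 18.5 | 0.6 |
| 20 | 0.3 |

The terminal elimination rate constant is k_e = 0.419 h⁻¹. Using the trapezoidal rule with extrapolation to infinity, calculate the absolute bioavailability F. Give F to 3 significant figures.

Trapezoidal AUC_0→20 (oral tablet):
  [0→0.5]: (0.0+768.9)/2 × 0.5 = 192.225
  [0.5→6.5]: (768.9+97.9)/2 × 6 = 2600.4
  [6.5→10.5]: (97.9+18.3)/2 × 4 = 232.4
  [10.5→16.5]: (18.3+1.5)/2 × 6 = 59.4
  [16.5→18.5]: (1.5+0.6)/2 × 2 = 2.1
  [18.5→20]: (0.6+0.3)/2 × 1.5 = 0.675
  Sum = 3087.2 ng/mL·h
Tail: C_last/k_e = 0.3/0.419 = 0.716
AUC_0→∞ (oral tablet) = 3087.2 + 0.716 = 3087.916 ng/mL·h
F = (AUC_ev/D_ev)/(AUC_iv/D_iv) = (3087.916/800)/(5220/200) = 3.859895/26.1 = 0.1479

F = 0.148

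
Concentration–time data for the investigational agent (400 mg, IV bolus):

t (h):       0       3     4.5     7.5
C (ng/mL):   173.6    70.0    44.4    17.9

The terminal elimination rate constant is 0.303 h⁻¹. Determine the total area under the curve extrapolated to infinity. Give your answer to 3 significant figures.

Trapezoidal AUC_0→7.5:
  [0→3]: (173.6+70.0)/2 × 3 = 365.4
  [3→4.5]: (70.0+44.4)/2 × 1.5 = 85.8
  [4.5→7.5]: (44.4+17.9)/2 × 3 = 93.45
  Sum = 544.65 ng/mL·h
Extrapolated tail: C_last / k_e = 17.9 / 0.303 = 59.076
AUC_0→∞ = 544.65 + 59.076 = 603.726 ng/mL·h

AUC = 604 ng/mL·h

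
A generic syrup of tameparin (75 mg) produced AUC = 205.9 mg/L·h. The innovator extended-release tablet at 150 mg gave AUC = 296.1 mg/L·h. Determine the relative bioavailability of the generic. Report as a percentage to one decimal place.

F_rel = (AUC_test/D_test) / (AUC_ref/D_ref)
      = (205.9/75) / (296.1/150)
      = 2.74533 / 1.974 = 1.3907 = 139.07%

F_rel = 139.1%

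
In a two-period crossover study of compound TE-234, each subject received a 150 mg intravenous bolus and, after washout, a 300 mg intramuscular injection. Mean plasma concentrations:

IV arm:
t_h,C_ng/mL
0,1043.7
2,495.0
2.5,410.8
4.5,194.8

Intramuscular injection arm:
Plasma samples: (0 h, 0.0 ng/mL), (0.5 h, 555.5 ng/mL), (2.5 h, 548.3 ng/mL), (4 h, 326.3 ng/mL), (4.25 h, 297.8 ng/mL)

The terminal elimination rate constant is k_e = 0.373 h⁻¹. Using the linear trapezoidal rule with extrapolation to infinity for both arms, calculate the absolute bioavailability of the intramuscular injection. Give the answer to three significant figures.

F = 0.480

Trapezoidal AUC_0→4.5 (IV):
  [0→2]: (1043.7+495.0)/2 × 2 = 1538.7
  [2→2.5]: (495.0+410.8)/2 × 0.5 = 226.45
  [2.5→4.5]: (410.8+194.8)/2 × 2 = 605.6
  Sum = 2370.75 ng/mL·h
IV tail: 194.8/0.373 = 522.252; AUC_iv,0→∞ = 2370.75 + 522.252 = 2893.002 ng/mL·h
Trapezoidal AUC_0→4.25 (intramuscular injection):
  [0→0.5]: (0.0+555.5)/2 × 0.5 = 138.875
  [0.5→2.5]: (555.5+548.3)/2 × 2 = 1103.8
  [2.5→4]: (548.3+326.3)/2 × 1.5 = 655.95
  [4→4.25]: (326.3+297.8)/2 × 0.25 = 78.0125
  Sum = 1976.6375 ng/mL·h
intramuscular injection tail: 297.8/0.373 = 798.391; AUC_ev,0→∞ = 1976.6375 + 798.391 = 2775.0285 ng/mL·h
F = (AUC_ev/D_ev)/(AUC_iv/D_iv) = (2775.0285/300)/(2893.002/150) = 9.250095/19.28668 = 0.4796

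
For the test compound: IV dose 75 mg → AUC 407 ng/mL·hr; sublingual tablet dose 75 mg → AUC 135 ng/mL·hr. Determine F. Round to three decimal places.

F = 0.332

F = (AUC_ev / D_ev) / (AUC_iv / D_iv)
  = (135/75) / (407/75)
  = 1.8 / 5.42667 = 0.3317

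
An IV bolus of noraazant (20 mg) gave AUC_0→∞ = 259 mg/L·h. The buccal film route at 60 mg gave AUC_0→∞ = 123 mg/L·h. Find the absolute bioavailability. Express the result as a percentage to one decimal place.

F = 15.8%

F = (AUC_ev / D_ev) / (AUC_iv / D_iv)
  = (123/60) / (259/20)
  = 2.05 / 12.95 = 0.1583
  = 15.83%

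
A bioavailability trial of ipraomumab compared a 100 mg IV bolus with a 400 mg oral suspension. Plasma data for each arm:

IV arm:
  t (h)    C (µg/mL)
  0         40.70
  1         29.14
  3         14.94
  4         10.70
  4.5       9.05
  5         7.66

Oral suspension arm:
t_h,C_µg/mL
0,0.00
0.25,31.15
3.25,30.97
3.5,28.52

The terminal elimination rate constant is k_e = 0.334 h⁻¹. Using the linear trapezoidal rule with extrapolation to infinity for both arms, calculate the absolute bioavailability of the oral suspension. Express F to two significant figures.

F = 0.38

Trapezoidal AUC_0→5 (IV):
  [0→1]: (40.70+29.14)/2 × 1 = 34.92
  [1→3]: (29.14+14.94)/2 × 2 = 44.08
  [3→4]: (14.94+10.70)/2 × 1 = 12.82
  [4→4.5]: (10.70+9.05)/2 × 0.5 = 4.9375
  [4.5→5]: (9.05+7.66)/2 × 0.5 = 4.1775
  Sum = 100.935 µg/mL·h
IV tail: 7.66/0.334 = 22.934; AUC_iv,0→∞ = 100.935 + 22.934 = 123.869 µg/mL·h
Trapezoidal AUC_0→3.5 (oral suspension):
  [0→0.25]: (0.00+31.15)/2 × 0.25 = 3.89375
  [0.25→3.25]: (31.15+30.97)/2 × 3 = 93.18
  [3.25→3.5]: (30.97+28.52)/2 × 0.25 = 7.43625
  Sum = 104.51 µg/mL·h
oral suspension tail: 28.52/0.334 = 85.389; AUC_ev,0→∞ = 104.51 + 85.389 = 189.899 µg/mL·h
F = (AUC_ev/D_ev)/(AUC_iv/D_iv) = (189.899/400)/(123.869/100) = 0.4747475/1.23869 = 0.3833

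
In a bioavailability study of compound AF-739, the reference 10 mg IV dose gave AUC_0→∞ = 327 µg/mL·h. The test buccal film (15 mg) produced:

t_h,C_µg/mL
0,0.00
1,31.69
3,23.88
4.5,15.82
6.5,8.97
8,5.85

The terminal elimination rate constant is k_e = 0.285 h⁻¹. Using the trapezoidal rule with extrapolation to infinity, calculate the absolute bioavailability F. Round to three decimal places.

F = 0.321

Trapezoidal AUC_0→8 (buccal film):
  [0→1]: (0.00+31.69)/2 × 1 = 15.845
  [1→3]: (31.69+23.88)/2 × 2 = 55.57
  [3→4.5]: (23.88+15.82)/2 × 1.5 = 29.775
  [4.5→6.5]: (15.82+8.97)/2 × 2 = 24.79
  [6.5→8]: (8.97+5.85)/2 × 1.5 = 11.115
  Sum = 137.095 µg/mL·h
Tail: C_last/k_e = 5.85/0.285 = 20.526
AUC_0→∞ (buccal film) = 137.095 + 20.526 = 157.621 µg/mL·h
F = (AUC_ev/D_ev)/(AUC_iv/D_iv) = (157.621/15)/(327/10) = 10.5081/32.7 = 0.3213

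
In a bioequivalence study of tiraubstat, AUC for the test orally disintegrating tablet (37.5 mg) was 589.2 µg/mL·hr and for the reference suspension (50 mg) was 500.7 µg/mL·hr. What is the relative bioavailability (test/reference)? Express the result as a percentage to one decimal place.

F_rel = 156.9%

F_rel = (AUC_test/D_test) / (AUC_ref/D_ref)
      = (589.2/37.5) / (500.7/50)
      = 15.712 / 10.014 = 1.5690 = 156.90%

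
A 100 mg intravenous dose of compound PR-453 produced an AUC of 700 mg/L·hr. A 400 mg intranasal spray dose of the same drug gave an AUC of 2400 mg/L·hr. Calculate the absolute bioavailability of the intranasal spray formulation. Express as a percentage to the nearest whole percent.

F = 86%

F = (AUC_ev / D_ev) / (AUC_iv / D_iv)
  = (2400/400) / (700/100)
  = 6 / 7 = 0.8571
  = 85.71%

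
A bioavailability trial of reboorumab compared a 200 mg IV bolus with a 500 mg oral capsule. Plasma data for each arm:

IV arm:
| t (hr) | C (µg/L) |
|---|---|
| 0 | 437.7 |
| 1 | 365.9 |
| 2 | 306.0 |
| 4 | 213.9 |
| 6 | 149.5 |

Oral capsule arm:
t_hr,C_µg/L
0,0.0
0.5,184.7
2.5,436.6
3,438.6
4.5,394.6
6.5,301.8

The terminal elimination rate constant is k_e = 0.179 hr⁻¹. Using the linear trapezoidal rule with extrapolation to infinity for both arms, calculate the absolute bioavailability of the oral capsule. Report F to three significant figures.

Trapezoidal AUC_0→6 (IV):
  [0→1]: (437.7+365.9)/2 × 1 = 401.8
  [1→2]: (365.9+306.0)/2 × 1 = 335.95
  [2→4]: (306.0+213.9)/2 × 2 = 519.9
  [4→6]: (213.9+149.5)/2 × 2 = 363.4
  Sum = 1621.05 µg/L·hr
IV tail: 149.5/0.179 = 835.196; AUC_iv,0→∞ = 1621.05 + 835.196 = 2456.246 µg/L·hr
Trapezoidal AUC_0→6.5 (oral capsule):
  [0→0.5]: (0.0+184.7)/2 × 0.5 = 46.175
  [0.5→2.5]: (184.7+436.6)/2 × 2 = 621.3
  [2.5→3]: (436.6+438.6)/2 × 0.5 = 218.8
  [3→4.5]: (438.6+394.6)/2 × 1.5 = 624.9
  [4.5→6.5]: (394.6+301.8)/2 × 2 = 696.4
  Sum = 2207.575 µg/L·hr
oral capsule tail: 301.8/0.179 = 1686.034; AUC_ev,0→∞ = 2207.575 + 1686.034 = 3893.609 µg/L·hr
F = (AUC_ev/D_ev)/(AUC_iv/D_iv) = (3893.609/500)/(2456.246/200) = 7.787218/12.28123 = 0.6341

F = 0.634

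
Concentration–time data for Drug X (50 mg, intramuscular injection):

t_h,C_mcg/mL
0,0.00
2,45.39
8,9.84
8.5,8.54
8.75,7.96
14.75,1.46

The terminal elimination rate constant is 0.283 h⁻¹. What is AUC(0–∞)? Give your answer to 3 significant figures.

AUC = 251 mcg/mL·h

Trapezoidal AUC_0→14.75:
  [0→2]: (0.00+45.39)/2 × 2 = 45.39
  [2→8]: (45.39+9.84)/2 × 6 = 165.69
  [8→8.5]: (9.84+8.54)/2 × 0.5 = 4.595
  [8.5→8.75]: (8.54+7.96)/2 × 0.25 = 2.0625
  [8.75→14.75]: (7.96+1.46)/2 × 6 = 28.26
  Sum = 245.9975 mcg/mL·h
Extrapolated tail: C_last / k_e = 1.46 / 0.283 = 5.159
AUC_0→∞ = 245.9975 + 5.159 = 251.1565 mcg/mL·h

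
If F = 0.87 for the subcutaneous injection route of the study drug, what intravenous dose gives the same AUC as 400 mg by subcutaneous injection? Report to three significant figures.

Systemic exposure from an extravascular dose = F × D_ev, so the equivalent IV dose is F × D_ev.
D_iv = F × D_ev = 0.87 × 400 = 348 mg

D_iv = 348 mg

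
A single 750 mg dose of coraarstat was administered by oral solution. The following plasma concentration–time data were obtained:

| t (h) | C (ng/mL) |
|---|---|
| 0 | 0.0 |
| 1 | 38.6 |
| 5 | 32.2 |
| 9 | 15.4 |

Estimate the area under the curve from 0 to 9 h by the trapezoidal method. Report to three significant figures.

AUC = 256 ng/mL·h

Trapezoidal AUC_0→9:
  [0→1]: (0.0+38.6)/2 × 1 = 19.3
  [1→5]: (38.6+32.2)/2 × 4 = 141.6
  [5→9]: (32.2+15.4)/2 × 4 = 95.2
  Sum = 256.1 ng/mL·h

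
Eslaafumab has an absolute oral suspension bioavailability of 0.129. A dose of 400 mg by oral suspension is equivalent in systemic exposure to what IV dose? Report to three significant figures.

Systemic exposure from an extravascular dose = F × D_ev, so the equivalent IV dose is F × D_ev.
D_iv = F × D_ev = 0.129 × 400 = 51.6 mg

D_iv = 51.6 mg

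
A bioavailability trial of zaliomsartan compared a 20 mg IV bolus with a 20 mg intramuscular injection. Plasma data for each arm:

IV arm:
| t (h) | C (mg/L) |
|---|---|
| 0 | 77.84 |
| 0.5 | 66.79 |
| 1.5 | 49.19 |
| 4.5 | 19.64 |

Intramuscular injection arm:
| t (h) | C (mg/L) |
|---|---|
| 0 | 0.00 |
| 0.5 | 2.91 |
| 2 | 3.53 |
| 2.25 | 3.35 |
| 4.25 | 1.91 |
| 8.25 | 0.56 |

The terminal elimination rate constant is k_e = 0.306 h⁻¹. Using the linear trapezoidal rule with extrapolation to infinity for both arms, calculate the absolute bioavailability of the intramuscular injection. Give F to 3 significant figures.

F = 0.0705

Trapezoidal AUC_0→4.5 (IV):
  [0→0.5]: (77.84+66.79)/2 × 0.5 = 36.1575
  [0.5→1.5]: (66.79+49.19)/2 × 1 = 57.99
  [1.5→4.5]: (49.19+19.64)/2 × 3 = 103.245
  Sum = 197.3925 mg/L·h
IV tail: 19.64/0.306 = 64.183; AUC_iv,0→∞ = 197.3925 + 64.183 = 261.5755 mg/L·h
Trapezoidal AUC_0→8.25 (intramuscular injection):
  [0→0.5]: (0.00+2.91)/2 × 0.5 = 0.7275
  [0.5→2]: (2.91+3.53)/2 × 1.5 = 4.83
  [2→2.25]: (3.53+3.35)/2 × 0.25 = 0.86
  [2.25→4.25]: (3.35+1.91)/2 × 2 = 5.26
  [4.25→8.25]: (1.91+0.56)/2 × 4 = 4.94
  Sum = 16.6175 mg/L·h
intramuscular injection tail: 0.56/0.306 = 1.830; AUC_ev,0→∞ = 16.6175 + 1.830 = 18.4475 mg/L·h
F = (AUC_ev/D_ev)/(AUC_iv/D_iv) = (18.4475/20)/(261.5755/20) = 0.922375/13.078775 = 0.0705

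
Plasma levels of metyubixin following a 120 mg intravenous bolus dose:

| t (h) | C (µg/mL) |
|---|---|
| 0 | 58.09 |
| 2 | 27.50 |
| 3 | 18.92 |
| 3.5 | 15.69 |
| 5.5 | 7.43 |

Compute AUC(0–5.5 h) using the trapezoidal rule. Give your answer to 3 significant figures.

Trapezoidal AUC_0→5.5:
  [0→2]: (58.09+27.50)/2 × 2 = 85.59
  [2→3]: (27.50+18.92)/2 × 1 = 23.21
  [3→3.5]: (18.92+15.69)/2 × 0.5 = 8.6525
  [3.5→5.5]: (15.69+7.43)/2 × 2 = 23.12
  Sum = 140.5725 µg/mL·h

AUC = 141 µg/mL·h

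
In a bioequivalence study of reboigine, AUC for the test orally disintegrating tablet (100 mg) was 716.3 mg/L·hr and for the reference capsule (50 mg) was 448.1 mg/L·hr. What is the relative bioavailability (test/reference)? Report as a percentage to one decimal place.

F_rel = 79.9%

F_rel = (AUC_test/D_test) / (AUC_ref/D_ref)
      = (716.3/100) / (448.1/50)
      = 7.163 / 8.962 = 0.7993 = 79.93%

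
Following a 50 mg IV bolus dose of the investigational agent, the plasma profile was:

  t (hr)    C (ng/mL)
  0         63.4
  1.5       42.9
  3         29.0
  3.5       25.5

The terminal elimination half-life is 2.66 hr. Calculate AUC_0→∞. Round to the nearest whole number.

Trapezoidal AUC_0→3.5:
  [0→1.5]: (63.4+42.9)/2 × 1.5 = 79.725
  [1.5→3]: (42.9+29.0)/2 × 1.5 = 53.925
  [3→3.5]: (29.0+25.5)/2 × 0.5 = 13.625
  Sum = 147.275 ng/mL·hr
k_e = ln2 / t½ = 0.693147 / 2.66 = 0.2606 hr^-1
Extrapolated tail: C_last / k_e = 25.5 / 0.2606 = 97.851
AUC_0→∞ = 147.275 + 97.851 = 245.126 ng/mL·hr

AUC = 245 ng/mL·hr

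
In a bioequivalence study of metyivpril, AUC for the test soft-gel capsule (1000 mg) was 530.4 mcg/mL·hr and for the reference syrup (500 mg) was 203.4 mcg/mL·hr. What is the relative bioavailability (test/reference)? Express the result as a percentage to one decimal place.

F_rel = (AUC_test/D_test) / (AUC_ref/D_ref)
      = (530.4/1000) / (203.4/500)
      = 0.5304 / 0.4068 = 1.3038 = 130.38%

F_rel = 130.4%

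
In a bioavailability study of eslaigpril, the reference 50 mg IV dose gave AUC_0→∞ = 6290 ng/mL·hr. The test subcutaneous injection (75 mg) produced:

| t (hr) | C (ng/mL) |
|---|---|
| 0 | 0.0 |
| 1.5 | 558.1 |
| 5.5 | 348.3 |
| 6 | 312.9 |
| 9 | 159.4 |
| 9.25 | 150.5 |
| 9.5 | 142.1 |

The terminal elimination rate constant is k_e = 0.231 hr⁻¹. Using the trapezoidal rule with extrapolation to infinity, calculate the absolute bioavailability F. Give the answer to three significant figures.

Trapezoidal AUC_0→9.5 (subcutaneous injection):
  [0→1.5]: (0.0+558.1)/2 × 1.5 = 418.575
  [1.5→5.5]: (558.1+348.3)/2 × 4 = 1812.8
  [5.5→6]: (348.3+312.9)/2 × 0.5 = 165.3
  [6→9]: (312.9+159.4)/2 × 3 = 708.45
  [9→9.25]: (159.4+150.5)/2 × 0.25 = 38.7375
  [9.25→9.5]: (150.5+142.1)/2 × 0.25 = 36.575
  Sum = 3180.4375 ng/mL·hr
Tail: C_last/k_e = 142.1/0.231 = 615.152
AUC_0→∞ (subcutaneous injection) = 3180.4375 + 615.152 = 3795.5895 ng/mL·hr
F = (AUC_ev/D_ev)/(AUC_iv/D_iv) = (3795.5895/75)/(6290/50) = 50.60786/125.8 = 0.4023

F = 0.402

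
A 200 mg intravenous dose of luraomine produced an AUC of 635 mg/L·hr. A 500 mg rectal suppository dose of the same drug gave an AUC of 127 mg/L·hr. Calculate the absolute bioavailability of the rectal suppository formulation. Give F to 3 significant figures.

F = 0.0800

F = (AUC_ev / D_ev) / (AUC_iv / D_iv)
  = (127/500) / (635/200)
  = 0.254 / 3.175 = 0.0800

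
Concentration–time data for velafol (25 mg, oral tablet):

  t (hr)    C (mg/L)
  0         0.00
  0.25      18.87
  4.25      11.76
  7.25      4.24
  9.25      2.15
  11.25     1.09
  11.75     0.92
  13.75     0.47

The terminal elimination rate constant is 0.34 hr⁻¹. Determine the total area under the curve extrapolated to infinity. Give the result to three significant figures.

AUC = 101 mg/L·hr

Trapezoidal AUC_0→13.75:
  [0→0.25]: (0.00+18.87)/2 × 0.25 = 2.35875
  [0.25→4.25]: (18.87+11.76)/2 × 4 = 61.26
  [4.25→7.25]: (11.76+4.24)/2 × 3 = 24.0
  [7.25→9.25]: (4.24+2.15)/2 × 2 = 6.39
  [9.25→11.25]: (2.15+1.09)/2 × 2 = 3.24
  [11.25→11.75]: (1.09+0.92)/2 × 0.5 = 0.5025
  [11.75→13.75]: (0.92+0.47)/2 × 2 = 1.39
  Sum = 99.14125 mg/L·hr
Extrapolated tail: C_last / k_e = 0.47 / 0.34 = 1.382
AUC_0→∞ = 99.14125 + 1.382 = 100.52325 mg/L·hr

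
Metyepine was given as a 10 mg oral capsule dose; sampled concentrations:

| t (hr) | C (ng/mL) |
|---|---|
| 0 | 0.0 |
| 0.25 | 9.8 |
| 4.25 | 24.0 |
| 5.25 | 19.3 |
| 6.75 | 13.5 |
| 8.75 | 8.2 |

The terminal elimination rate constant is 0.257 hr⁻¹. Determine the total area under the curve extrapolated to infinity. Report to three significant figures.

Trapezoidal AUC_0→8.75:
  [0→0.25]: (0.0+9.8)/2 × 0.25 = 1.225
  [0.25→4.25]: (9.8+24.0)/2 × 4 = 67.6
  [4.25→5.25]: (24.0+19.3)/2 × 1 = 21.65
  [5.25→6.75]: (19.3+13.5)/2 × 1.5 = 24.6
  [6.75→8.75]: (13.5+8.2)/2 × 2 = 21.7
  Sum = 136.775 ng/mL·hr
Extrapolated tail: C_last / k_e = 8.2 / 0.257 = 31.907
AUC_0→∞ = 136.775 + 31.907 = 168.682 ng/mL·hr

AUC = 169 ng/mL·hr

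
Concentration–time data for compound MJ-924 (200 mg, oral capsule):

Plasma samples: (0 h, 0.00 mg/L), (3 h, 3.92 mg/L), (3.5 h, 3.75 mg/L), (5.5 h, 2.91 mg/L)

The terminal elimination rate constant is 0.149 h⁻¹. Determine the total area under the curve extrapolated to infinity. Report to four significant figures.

Trapezoidal AUC_0→5.5:
  [0→3]: (0.00+3.92)/2 × 3 = 5.88
  [3→3.5]: (3.92+3.75)/2 × 0.5 = 1.9175
  [3.5→5.5]: (3.75+2.91)/2 × 2 = 6.66
  Sum = 14.4575 mg/L·h
Extrapolated tail: C_last / k_e = 2.91 / 0.149 = 19.530
AUC_0→∞ = 14.4575 + 19.530 = 33.9875 mg/L·h

AUC = 33.99 mg/L·h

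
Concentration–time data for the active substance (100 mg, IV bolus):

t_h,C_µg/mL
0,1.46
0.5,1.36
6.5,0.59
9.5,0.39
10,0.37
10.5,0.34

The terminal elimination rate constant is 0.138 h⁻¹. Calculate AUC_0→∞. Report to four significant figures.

AUC = 10.86 µg/mL·h

Trapezoidal AUC_0→10.5:
  [0→0.5]: (1.46+1.36)/2 × 0.5 = 0.705
  [0.5→6.5]: (1.36+0.59)/2 × 6 = 5.85
  [6.5→9.5]: (0.59+0.39)/2 × 3 = 1.47
  [9.5→10]: (0.39+0.37)/2 × 0.5 = 0.19
  [10→10.5]: (0.37+0.34)/2 × 0.5 = 0.1775
  Sum = 8.3925 µg/mL·h
Extrapolated tail: C_last / k_e = 0.34 / 0.138 = 2.464
AUC_0→∞ = 8.3925 + 2.464 = 10.8565 µg/mL·h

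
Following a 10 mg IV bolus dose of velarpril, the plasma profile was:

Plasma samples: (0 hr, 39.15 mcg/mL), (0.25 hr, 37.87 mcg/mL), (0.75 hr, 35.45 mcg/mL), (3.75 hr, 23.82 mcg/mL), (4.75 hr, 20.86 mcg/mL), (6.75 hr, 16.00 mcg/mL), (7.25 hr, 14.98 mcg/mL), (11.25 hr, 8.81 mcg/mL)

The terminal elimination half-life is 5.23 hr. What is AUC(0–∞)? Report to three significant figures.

AUC = 298 mcg/mL·hr

Trapezoidal AUC_0→11.25:
  [0→0.25]: (39.15+37.87)/2 × 0.25 = 9.6275
  [0.25→0.75]: (37.87+35.45)/2 × 0.5 = 18.33
  [0.75→3.75]: (35.45+23.82)/2 × 3 = 88.905
  [3.75→4.75]: (23.82+20.86)/2 × 1 = 22.34
  [4.75→6.75]: (20.86+16.00)/2 × 2 = 36.86
  [6.75→7.25]: (16.00+14.98)/2 × 0.5 = 7.745
  [7.25→11.25]: (14.98+8.81)/2 × 4 = 47.58
  Sum = 231.3875 mcg/mL·hr
k_e = ln2 / t½ = 0.693147 / 5.23 = 0.1325 hr^-1
Extrapolated tail: C_last / k_e = 8.81 / 0.1325 = 66.491
AUC_0→∞ = 231.3875 + 66.491 = 297.8785 mcg/mL·hr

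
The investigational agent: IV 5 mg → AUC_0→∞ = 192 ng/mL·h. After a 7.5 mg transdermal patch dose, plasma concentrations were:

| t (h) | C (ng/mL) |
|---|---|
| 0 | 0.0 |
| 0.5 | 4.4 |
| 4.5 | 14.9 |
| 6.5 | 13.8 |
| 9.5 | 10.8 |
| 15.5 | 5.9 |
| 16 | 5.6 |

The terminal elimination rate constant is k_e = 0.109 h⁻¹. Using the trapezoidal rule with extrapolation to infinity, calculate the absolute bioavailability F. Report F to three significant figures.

Trapezoidal AUC_0→16 (transdermal patch):
  [0→0.5]: (0.0+4.4)/2 × 0.5 = 1.1
  [0.5→4.5]: (4.4+14.9)/2 × 4 = 38.6
  [4.5→6.5]: (14.9+13.8)/2 × 2 = 28.7
  [6.5→9.5]: (13.8+10.8)/2 × 3 = 36.9
  [9.5→15.5]: (10.8+5.9)/2 × 6 = 50.1
  [15.5→16]: (5.9+5.6)/2 × 0.5 = 2.875
  Sum = 158.275 ng/mL·h
Tail: C_last/k_e = 5.6/0.109 = 51.376
AUC_0→∞ (transdermal patch) = 158.275 + 51.376 = 209.651 ng/mL·h
F = (AUC_ev/D_ev)/(AUC_iv/D_iv) = (209.651/7.5)/(192/5) = 27.9535/38.4 = 0.7280

F = 0.728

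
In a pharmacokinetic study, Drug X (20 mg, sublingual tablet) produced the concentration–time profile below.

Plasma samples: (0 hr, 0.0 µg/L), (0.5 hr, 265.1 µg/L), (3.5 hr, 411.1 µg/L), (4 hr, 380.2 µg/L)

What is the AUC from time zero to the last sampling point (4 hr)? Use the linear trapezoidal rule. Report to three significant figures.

Trapezoidal AUC_0→4:
  [0→0.5]: (0.0+265.1)/2 × 0.5 = 66.275
  [0.5→3.5]: (265.1+411.1)/2 × 3 = 1014.3
  [3.5→4]: (411.1+380.2)/2 × 0.5 = 197.825
  Sum = 1278.4 µg/L·hr

AUC = 1280 µg/L·hr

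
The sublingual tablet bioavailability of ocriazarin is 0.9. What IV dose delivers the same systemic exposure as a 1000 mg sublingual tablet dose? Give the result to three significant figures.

Systemic exposure from an extravascular dose = F × D_ev, so the equivalent IV dose is F × D_ev.
D_iv = F × D_ev = 0.9 × 1000 = 900 mg

D_iv = 900 mg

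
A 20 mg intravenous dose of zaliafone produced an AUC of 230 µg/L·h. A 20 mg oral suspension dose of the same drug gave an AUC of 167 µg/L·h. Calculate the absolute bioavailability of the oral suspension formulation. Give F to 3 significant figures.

F = (AUC_ev / D_ev) / (AUC_iv / D_iv)
  = (167/20) / (230/20)
  = 8.35 / 11.5 = 0.7261

F = 0.726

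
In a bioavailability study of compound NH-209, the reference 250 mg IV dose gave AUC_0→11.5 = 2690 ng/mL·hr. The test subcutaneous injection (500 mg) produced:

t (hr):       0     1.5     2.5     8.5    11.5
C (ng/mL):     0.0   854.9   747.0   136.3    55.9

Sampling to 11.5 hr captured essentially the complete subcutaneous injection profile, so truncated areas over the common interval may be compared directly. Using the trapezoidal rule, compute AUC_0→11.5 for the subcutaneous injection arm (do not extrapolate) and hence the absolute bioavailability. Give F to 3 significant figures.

Trapezoidal AUC_0→11.5 (subcutaneous injection):
  [0→1.5]: (0.0+854.9)/2 × 1.5 = 641.175
  [1.5→2.5]: (854.9+747.0)/2 × 1 = 800.95
  [2.5→8.5]: (747.0+136.3)/2 × 6 = 2649.9
  [8.5→11.5]: (136.3+55.9)/2 × 3 = 288.3
  Sum = 4380.325 ng/mL·hr
F = (AUC_ev/D_ev)/(AUC_iv/D_iv) = (4380.325/500)/(2690/250) = 8.76065/10.76 = 0.8142

F = 0.814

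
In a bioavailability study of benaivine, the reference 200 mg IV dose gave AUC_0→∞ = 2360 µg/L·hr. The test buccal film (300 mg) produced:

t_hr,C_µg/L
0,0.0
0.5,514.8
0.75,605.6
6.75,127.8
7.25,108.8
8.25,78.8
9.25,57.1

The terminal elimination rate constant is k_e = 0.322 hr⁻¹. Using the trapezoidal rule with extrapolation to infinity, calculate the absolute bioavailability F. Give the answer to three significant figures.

F = 0.810

Trapezoidal AUC_0→9.25 (buccal film):
  [0→0.5]: (0.0+514.8)/2 × 0.5 = 128.7
  [0.5→0.75]: (514.8+605.6)/2 × 0.25 = 140.05
  [0.75→6.75]: (605.6+127.8)/2 × 6 = 2200.2
  [6.75→7.25]: (127.8+108.8)/2 × 0.5 = 59.15
  [7.25→8.25]: (108.8+78.8)/2 × 1 = 93.8
  [8.25→9.25]: (78.8+57.1)/2 × 1 = 67.95
  Sum = 2689.85 µg/L·hr
Tail: C_last/k_e = 57.1/0.322 = 177.329
AUC_0→∞ (buccal film) = 2689.85 + 177.329 = 2867.179 µg/L·hr
F = (AUC_ev/D_ev)/(AUC_iv/D_iv) = (2867.179/300)/(2360/200) = 9.55726/11.8 = 0.8099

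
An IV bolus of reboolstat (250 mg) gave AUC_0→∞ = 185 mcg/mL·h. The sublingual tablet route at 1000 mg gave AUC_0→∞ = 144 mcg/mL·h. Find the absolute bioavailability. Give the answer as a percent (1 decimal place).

F = 19.5%

F = (AUC_ev / D_ev) / (AUC_iv / D_iv)
  = (144/1000) / (185/250)
  = 0.144 / 0.74 = 0.1946
  = 19.46%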